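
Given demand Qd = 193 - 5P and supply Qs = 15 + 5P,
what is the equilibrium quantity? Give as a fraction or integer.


First find equilibrium price:
193 - 5P = 15 + 5P
P* = 178/10 = 89/5
Then substitute into demand:
Q* = 193 - 5 * 89/5 = 104

104


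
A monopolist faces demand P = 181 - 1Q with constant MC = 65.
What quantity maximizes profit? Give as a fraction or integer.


TR = P*Q = (181 - 1Q)Q = 181Q - 1Q^2
MR = dTR/dQ = 181 - 2Q
Set MR = MC:
181 - 2Q = 65
116 = 2Q
Q* = 116/2 = 58

58


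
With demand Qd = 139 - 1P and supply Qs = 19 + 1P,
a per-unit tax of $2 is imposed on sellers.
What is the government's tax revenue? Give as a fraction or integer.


With tax on sellers, new supply: Qs' = 19 + 1(P - 2)
= 17 + 1P
New equilibrium quantity:
Q_new = 78
Tax revenue = tax * Q_new = 2 * 78 = 156

156


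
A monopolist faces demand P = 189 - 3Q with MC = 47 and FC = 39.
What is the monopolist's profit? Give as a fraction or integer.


MR = MC: 189 - 6Q = 47
Q* = 71/3
P* = 189 - 3*71/3 = 118
Profit = (P* - MC)*Q* - FC
= (118 - 47)*71/3 - 39
= 71*71/3 - 39
= 5041/3 - 39 = 4924/3

4924/3


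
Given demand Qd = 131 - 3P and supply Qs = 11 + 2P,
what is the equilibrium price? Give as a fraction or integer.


At equilibrium, Qd = Qs.
131 - 3P = 11 + 2P
131 - 11 = 3P + 2P
120 = 5P
P* = 120/5 = 24

24


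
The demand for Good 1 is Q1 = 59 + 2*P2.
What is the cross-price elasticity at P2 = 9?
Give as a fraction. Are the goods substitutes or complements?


dQ1/dP2 = 2
At P2 = 9: Q1 = 59 + 2*9 = 77
Exy = (dQ1/dP2)(P2/Q1) = 2 * 9 / 77 = 18/77
Since Exy > 0, the goods are substitutes.

18/77 (substitutes)


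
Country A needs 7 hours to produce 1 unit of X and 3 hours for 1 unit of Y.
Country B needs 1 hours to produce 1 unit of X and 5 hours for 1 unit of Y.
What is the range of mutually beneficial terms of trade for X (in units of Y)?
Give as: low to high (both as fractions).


Opportunity cost of X for Country A = hours_X / hours_Y = 7/3 = 7/3 units of Y
Opportunity cost of X for Country B = hours_X / hours_Y = 1/5 = 1/5 units of Y
Terms of trade must be between the two opportunity costs.
Range: 1/5 to 7/3

1/5 to 7/3


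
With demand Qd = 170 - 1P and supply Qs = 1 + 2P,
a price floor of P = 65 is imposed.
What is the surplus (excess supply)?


At P = 65:
Qd = 170 - 1*65 = 105
Qs = 1 + 2*65 = 131
Surplus = Qs - Qd = 131 - 105 = 26

26


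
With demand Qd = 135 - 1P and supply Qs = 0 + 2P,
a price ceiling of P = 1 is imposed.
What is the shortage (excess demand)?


At P = 1:
Qd = 135 - 1*1 = 134
Qs = 0 + 2*1 = 2
Shortage = Qd - Qs = 134 - 2 = 132

132


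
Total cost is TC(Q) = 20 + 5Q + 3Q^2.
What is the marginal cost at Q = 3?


MC = dTC/dQ = 5 + 2*3*Q
At Q = 3:
MC = 5 + 6*3
MC = 5 + 18 = 23

23


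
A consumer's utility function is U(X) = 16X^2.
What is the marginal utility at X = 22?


MU = dU/dX = 16*2*X^(2-1)
MU = 32*X^1
At X = 22:
MU = 32 * 22^1
MU = 32 * 22 = 704

704


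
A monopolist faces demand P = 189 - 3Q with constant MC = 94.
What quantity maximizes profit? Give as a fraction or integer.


TR = P*Q = (189 - 3Q)Q = 189Q - 3Q^2
MR = dTR/dQ = 189 - 6Q
Set MR = MC:
189 - 6Q = 94
95 = 6Q
Q* = 95/6 = 95/6

95/6


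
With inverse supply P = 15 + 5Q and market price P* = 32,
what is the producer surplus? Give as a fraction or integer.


Minimum supply price (at Q=0): P_min = 15
Quantity supplied at P* = 32:
Q* = (32 - 15)/5 = 17/5
PS = (1/2) * Q* * (P* - P_min)
PS = (1/2) * 17/5 * (32 - 15)
PS = (1/2) * 17/5 * 17 = 289/10

289/10


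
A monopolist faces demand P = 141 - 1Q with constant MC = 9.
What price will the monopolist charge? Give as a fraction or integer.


MR = 141 - 2Q
Set MR = MC: 141 - 2Q = 9
Q* = 66
Substitute into demand:
P* = 141 - 1*66 = 75

75


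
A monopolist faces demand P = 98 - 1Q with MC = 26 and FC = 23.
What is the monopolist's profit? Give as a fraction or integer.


MR = MC: 98 - 2Q = 26
Q* = 36
P* = 98 - 1*36 = 62
Profit = (P* - MC)*Q* - FC
= (62 - 26)*36 - 23
= 36*36 - 23
= 1296 - 23 = 1273

1273


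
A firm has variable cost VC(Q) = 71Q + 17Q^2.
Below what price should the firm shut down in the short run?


AVC(Q) = VC(Q)/Q = 71 + 17Q
AVC is increasing in Q, so minimum AVC is at Q -> 0+.
Min AVC = 71
The firm should shut down if P < 71.

71


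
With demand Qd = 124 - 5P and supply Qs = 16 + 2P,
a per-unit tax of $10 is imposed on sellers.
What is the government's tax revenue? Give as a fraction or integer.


With tax on sellers, new supply: Qs' = 16 + 2(P - 10)
= 2P - 4
New equilibrium quantity:
Q_new = 228/7
Tax revenue = tax * Q_new = 10 * 228/7 = 2280/7

2280/7


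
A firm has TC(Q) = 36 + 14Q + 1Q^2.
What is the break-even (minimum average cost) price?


AC(Q) = 36/Q + 14 + 1Q
To minimize: dAC/dQ = -36/Q^2 + 1 = 0
Q^2 = 36/1 = 36
Q* = 6
Min AC = 36/6 + 14 + 1*6
Min AC = 6 + 14 + 6 = 26

26


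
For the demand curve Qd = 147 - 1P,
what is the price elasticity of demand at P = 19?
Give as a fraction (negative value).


dQ/dP = -1
At P = 19: Q = 147 - 1*19 = 128
E = (dQ/dP)(P/Q) = (-1)(19/128) = -19/128

-19/128


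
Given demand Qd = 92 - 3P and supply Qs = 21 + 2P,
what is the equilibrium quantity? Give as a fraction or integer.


First find equilibrium price:
92 - 3P = 21 + 2P
P* = 71/5 = 71/5
Then substitute into demand:
Q* = 92 - 3 * 71/5 = 247/5

247/5


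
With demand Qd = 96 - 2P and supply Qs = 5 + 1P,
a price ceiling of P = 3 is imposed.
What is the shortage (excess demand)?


At P = 3:
Qd = 96 - 2*3 = 90
Qs = 5 + 1*3 = 8
Shortage = Qd - Qs = 90 - 8 = 82

82


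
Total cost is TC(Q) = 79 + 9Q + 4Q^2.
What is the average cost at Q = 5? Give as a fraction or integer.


TC(5) = 79 + 9*5 + 4*5^2
TC(5) = 79 + 45 + 100 = 224
AC = TC/Q = 224/5 = 224/5

224/5


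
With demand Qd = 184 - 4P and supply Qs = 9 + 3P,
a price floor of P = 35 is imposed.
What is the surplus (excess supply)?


At P = 35:
Qd = 184 - 4*35 = 44
Qs = 9 + 3*35 = 114
Surplus = Qs - Qd = 114 - 44 = 70

70


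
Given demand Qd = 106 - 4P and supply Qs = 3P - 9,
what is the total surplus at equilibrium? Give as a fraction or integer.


Find equilibrium: 106 - 4P = 3P - 9
106 + 9 = 7P
P* = 115/7 = 115/7
Q* = 3*115/7 - 9 = 282/7
Inverse demand: P = 53/2 - Q/4, so P_max = 53/2
Inverse supply: P = 3 + Q/3, so P_min = 3
CS = (1/2) * 282/7 * (53/2 - 115/7) = 19881/98
PS = (1/2) * 282/7 * (115/7 - 3) = 13254/49
TS = CS + PS = 19881/98 + 13254/49 = 6627/14

6627/14


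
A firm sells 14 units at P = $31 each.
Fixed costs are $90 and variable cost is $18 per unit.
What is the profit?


Total Revenue = P * Q = 31 * 14 = $434
Total Cost = FC + VC*Q = 90 + 18*14 = $342
Profit = TR - TC = 434 - 342 = $92

$92


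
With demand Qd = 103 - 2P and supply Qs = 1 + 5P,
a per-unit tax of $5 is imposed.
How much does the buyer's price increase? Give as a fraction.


With a per-unit tax, the buyer's price increase depends on relative slopes.
Supply slope: d = 5, Demand slope: b = 2
Buyer's price increase = d * tax / (b + d)
= 5 * 5 / (2 + 5)
= 25 / 7 = 25/7

25/7


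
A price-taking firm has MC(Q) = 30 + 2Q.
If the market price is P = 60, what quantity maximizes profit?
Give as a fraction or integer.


In perfect competition, profit is maximized where P = MC.
60 = 30 + 2Q
30 = 2Q
Q* = 30/2 = 15

15


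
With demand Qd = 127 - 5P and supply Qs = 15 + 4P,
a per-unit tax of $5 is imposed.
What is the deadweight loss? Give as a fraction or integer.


Pre-tax equilibrium quantity: Q* = 583/9
Post-tax equilibrium quantity: Q_tax = 161/3
Reduction in quantity: Q* - Q_tax = 100/9
DWL = (1/2) * tax * (Q* - Q_tax)
DWL = (1/2) * 5 * 100/9 = 250/9

250/9


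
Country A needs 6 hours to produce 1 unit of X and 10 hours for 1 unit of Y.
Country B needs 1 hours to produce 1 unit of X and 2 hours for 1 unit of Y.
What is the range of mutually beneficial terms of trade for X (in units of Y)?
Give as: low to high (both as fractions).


Opportunity cost of X for Country A = hours_X / hours_Y = 6/10 = 3/5 units of Y
Opportunity cost of X for Country B = hours_X / hours_Y = 1/2 = 1/2 units of Y
Terms of trade must be between the two opportunity costs.
Range: 1/2 to 3/5

1/2 to 3/5


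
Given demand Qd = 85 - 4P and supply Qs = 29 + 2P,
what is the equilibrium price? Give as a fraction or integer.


At equilibrium, Qd = Qs.
85 - 4P = 29 + 2P
85 - 29 = 4P + 2P
56 = 6P
P* = 56/6 = 28/3

28/3


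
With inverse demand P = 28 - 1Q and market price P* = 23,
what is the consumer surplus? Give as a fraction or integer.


Maximum willingness to pay (at Q=0): P_max = 28
Quantity demanded at P* = 23:
Q* = (28 - 23)/1 = 5
CS = (1/2) * Q* * (P_max - P*)
CS = (1/2) * 5 * (28 - 23)
CS = (1/2) * 5 * 5 = 25/2

25/2


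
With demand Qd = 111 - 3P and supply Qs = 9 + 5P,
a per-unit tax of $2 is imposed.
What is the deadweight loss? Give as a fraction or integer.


Pre-tax equilibrium quantity: Q* = 291/4
Post-tax equilibrium quantity: Q_tax = 69
Reduction in quantity: Q* - Q_tax = 15/4
DWL = (1/2) * tax * (Q* - Q_tax)
DWL = (1/2) * 2 * 15/4 = 15/4

15/4


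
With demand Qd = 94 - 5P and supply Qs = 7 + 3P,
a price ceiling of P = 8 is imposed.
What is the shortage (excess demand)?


At P = 8:
Qd = 94 - 5*8 = 54
Qs = 7 + 3*8 = 31
Shortage = Qd - Qs = 54 - 31 = 23

23


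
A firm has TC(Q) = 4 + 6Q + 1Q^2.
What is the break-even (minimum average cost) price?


AC(Q) = 4/Q + 6 + 1Q
To minimize: dAC/dQ = -4/Q^2 + 1 = 0
Q^2 = 4/1 = 4
Q* = 2
Min AC = 4/2 + 6 + 1*2
Min AC = 2 + 6 + 2 = 10

10


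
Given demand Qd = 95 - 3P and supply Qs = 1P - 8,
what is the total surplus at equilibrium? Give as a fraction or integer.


Find equilibrium: 95 - 3P = 1P - 8
95 + 8 = 4P
P* = 103/4 = 103/4
Q* = 1*103/4 - 8 = 71/4
Inverse demand: P = 95/3 - Q/3, so P_max = 95/3
Inverse supply: P = 8 + Q/1, so P_min = 8
CS = (1/2) * 71/4 * (95/3 - 103/4) = 5041/96
PS = (1/2) * 71/4 * (103/4 - 8) = 5041/32
TS = CS + PS = 5041/96 + 5041/32 = 5041/24

5041/24


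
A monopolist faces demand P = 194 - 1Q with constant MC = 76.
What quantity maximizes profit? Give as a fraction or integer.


TR = P*Q = (194 - 1Q)Q = 194Q - 1Q^2
MR = dTR/dQ = 194 - 2Q
Set MR = MC:
194 - 2Q = 76
118 = 2Q
Q* = 118/2 = 59

59


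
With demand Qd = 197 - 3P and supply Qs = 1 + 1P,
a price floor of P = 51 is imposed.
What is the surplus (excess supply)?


At P = 51:
Qd = 197 - 3*51 = 44
Qs = 1 + 1*51 = 52
Surplus = Qs - Qd = 52 - 44 = 8

8


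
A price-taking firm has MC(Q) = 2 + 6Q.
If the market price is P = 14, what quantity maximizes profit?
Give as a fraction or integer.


In perfect competition, profit is maximized where P = MC.
14 = 2 + 6Q
12 = 6Q
Q* = 12/6 = 2

2


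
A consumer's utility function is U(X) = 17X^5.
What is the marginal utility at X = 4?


MU = dU/dX = 17*5*X^(5-1)
MU = 85*X^4
At X = 4:
MU = 85 * 4^4
MU = 85 * 256 = 21760

21760


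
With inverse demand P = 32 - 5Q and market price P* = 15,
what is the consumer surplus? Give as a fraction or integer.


Maximum willingness to pay (at Q=0): P_max = 32
Quantity demanded at P* = 15:
Q* = (32 - 15)/5 = 17/5
CS = (1/2) * Q* * (P_max - P*)
CS = (1/2) * 17/5 * (32 - 15)
CS = (1/2) * 17/5 * 17 = 289/10

289/10


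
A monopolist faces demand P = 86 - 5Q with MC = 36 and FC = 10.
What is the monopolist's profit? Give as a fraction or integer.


MR = MC: 86 - 10Q = 36
Q* = 5
P* = 86 - 5*5 = 61
Profit = (P* - MC)*Q* - FC
= (61 - 36)*5 - 10
= 25*5 - 10
= 125 - 10 = 115

115


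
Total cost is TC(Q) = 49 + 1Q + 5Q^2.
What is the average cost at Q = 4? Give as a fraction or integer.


TC(4) = 49 + 1*4 + 5*4^2
TC(4) = 49 + 4 + 80 = 133
AC = TC/Q = 133/4 = 133/4

133/4


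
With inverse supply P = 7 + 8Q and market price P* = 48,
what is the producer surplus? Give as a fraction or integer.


Minimum supply price (at Q=0): P_min = 7
Quantity supplied at P* = 48:
Q* = (48 - 7)/8 = 41/8
PS = (1/2) * Q* * (P* - P_min)
PS = (1/2) * 41/8 * (48 - 7)
PS = (1/2) * 41/8 * 41 = 1681/16

1681/16


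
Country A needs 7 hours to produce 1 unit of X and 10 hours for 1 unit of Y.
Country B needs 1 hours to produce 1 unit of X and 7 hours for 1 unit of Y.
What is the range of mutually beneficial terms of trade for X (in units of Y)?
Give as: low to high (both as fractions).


Opportunity cost of X for Country A = hours_X / hours_Y = 7/10 = 7/10 units of Y
Opportunity cost of X for Country B = hours_X / hours_Y = 1/7 = 1/7 units of Y
Terms of trade must be between the two opportunity costs.
Range: 1/7 to 7/10

1/7 to 7/10


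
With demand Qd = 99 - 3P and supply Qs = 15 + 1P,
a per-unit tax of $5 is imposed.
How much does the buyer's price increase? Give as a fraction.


With a per-unit tax, the buyer's price increase depends on relative slopes.
Supply slope: d = 1, Demand slope: b = 3
Buyer's price increase = d * tax / (b + d)
= 1 * 5 / (3 + 1)
= 5 / 4 = 5/4

5/4


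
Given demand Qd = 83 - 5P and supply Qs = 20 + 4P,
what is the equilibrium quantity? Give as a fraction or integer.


First find equilibrium price:
83 - 5P = 20 + 4P
P* = 63/9 = 7
Then substitute into demand:
Q* = 83 - 5 * 7 = 48

48


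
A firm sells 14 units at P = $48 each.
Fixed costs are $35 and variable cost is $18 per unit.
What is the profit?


Total Revenue = P * Q = 48 * 14 = $672
Total Cost = FC + VC*Q = 35 + 18*14 = $287
Profit = TR - TC = 672 - 287 = $385

$385


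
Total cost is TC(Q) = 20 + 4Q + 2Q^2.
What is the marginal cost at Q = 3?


MC = dTC/dQ = 4 + 2*2*Q
At Q = 3:
MC = 4 + 4*3
MC = 4 + 12 = 16

16


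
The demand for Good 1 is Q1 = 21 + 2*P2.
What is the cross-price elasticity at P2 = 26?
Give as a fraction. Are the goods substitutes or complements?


dQ1/dP2 = 2
At P2 = 26: Q1 = 21 + 2*26 = 73
Exy = (dQ1/dP2)(P2/Q1) = 2 * 26 / 73 = 52/73
Since Exy > 0, the goods are substitutes.

52/73 (substitutes)


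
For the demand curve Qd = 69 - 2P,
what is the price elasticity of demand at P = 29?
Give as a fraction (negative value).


dQ/dP = -2
At P = 29: Q = 69 - 2*29 = 11
E = (dQ/dP)(P/Q) = (-2)(29/11) = -58/11

-58/11


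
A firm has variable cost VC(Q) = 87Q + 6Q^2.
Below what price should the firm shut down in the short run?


AVC(Q) = VC(Q)/Q = 87 + 6Q
AVC is increasing in Q, so minimum AVC is at Q -> 0+.
Min AVC = 87
The firm should shut down if P < 87.

87


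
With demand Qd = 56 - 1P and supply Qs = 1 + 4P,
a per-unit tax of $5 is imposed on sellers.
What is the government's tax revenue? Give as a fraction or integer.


With tax on sellers, new supply: Qs' = 1 + 4(P - 5)
= 4P - 19
New equilibrium quantity:
Q_new = 41
Tax revenue = tax * Q_new = 5 * 41 = 205

205


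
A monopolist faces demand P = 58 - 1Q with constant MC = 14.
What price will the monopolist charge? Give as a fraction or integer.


MR = 58 - 2Q
Set MR = MC: 58 - 2Q = 14
Q* = 22
Substitute into demand:
P* = 58 - 1*22 = 36

36


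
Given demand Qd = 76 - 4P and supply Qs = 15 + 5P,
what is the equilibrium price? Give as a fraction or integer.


At equilibrium, Qd = Qs.
76 - 4P = 15 + 5P
76 - 15 = 4P + 5P
61 = 9P
P* = 61/9 = 61/9

61/9


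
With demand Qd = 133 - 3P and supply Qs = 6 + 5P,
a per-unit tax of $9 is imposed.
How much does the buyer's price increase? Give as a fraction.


With a per-unit tax, the buyer's price increase depends on relative slopes.
Supply slope: d = 5, Demand slope: b = 3
Buyer's price increase = d * tax / (b + d)
= 5 * 9 / (3 + 5)
= 45 / 8 = 45/8

45/8


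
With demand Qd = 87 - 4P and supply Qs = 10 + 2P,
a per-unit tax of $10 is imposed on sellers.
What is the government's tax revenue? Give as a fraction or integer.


With tax on sellers, new supply: Qs' = 10 + 2(P - 10)
= 2P - 10
New equilibrium quantity:
Q_new = 67/3
Tax revenue = tax * Q_new = 10 * 67/3 = 670/3

670/3


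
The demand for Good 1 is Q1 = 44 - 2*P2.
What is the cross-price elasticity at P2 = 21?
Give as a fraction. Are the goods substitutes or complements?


dQ1/dP2 = -2
At P2 = 21: Q1 = 44 - 2*21 = 2
Exy = (dQ1/dP2)(P2/Q1) = -2 * 21 / 2 = -21
Since Exy < 0, the goods are complements.

-21 (complements)


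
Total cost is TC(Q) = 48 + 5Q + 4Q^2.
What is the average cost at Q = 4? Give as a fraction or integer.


TC(4) = 48 + 5*4 + 4*4^2
TC(4) = 48 + 20 + 64 = 132
AC = TC/Q = 132/4 = 33

33


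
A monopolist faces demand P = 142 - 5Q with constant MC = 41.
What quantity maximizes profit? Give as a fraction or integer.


TR = P*Q = (142 - 5Q)Q = 142Q - 5Q^2
MR = dTR/dQ = 142 - 10Q
Set MR = MC:
142 - 10Q = 41
101 = 10Q
Q* = 101/10 = 101/10

101/10


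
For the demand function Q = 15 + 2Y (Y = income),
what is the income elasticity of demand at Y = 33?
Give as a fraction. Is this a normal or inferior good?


dQ/dY = 2
At Y = 33: Q = 15 + 2*33 = 81
Ey = (dQ/dY)(Y/Q) = 2 * 33 / 81 = 22/27
Since Ey > 0, this is a normal good.

22/27 (normal good)


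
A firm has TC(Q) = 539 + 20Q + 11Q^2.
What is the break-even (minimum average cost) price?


AC(Q) = 539/Q + 20 + 11Q
To minimize: dAC/dQ = -539/Q^2 + 11 = 0
Q^2 = 539/11 = 49
Q* = 7
Min AC = 539/7 + 20 + 11*7
Min AC = 77 + 20 + 77 = 174

174


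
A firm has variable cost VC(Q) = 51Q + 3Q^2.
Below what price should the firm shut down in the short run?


AVC(Q) = VC(Q)/Q = 51 + 3Q
AVC is increasing in Q, so minimum AVC is at Q -> 0+.
Min AVC = 51
The firm should shut down if P < 51.

51


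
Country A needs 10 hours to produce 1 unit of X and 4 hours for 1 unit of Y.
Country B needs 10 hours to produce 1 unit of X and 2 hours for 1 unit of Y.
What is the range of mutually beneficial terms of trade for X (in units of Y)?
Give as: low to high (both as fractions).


Opportunity cost of X for Country A = hours_X / hours_Y = 10/4 = 5/2 units of Y
Opportunity cost of X for Country B = hours_X / hours_Y = 10/2 = 5 units of Y
Terms of trade must be between the two opportunity costs.
Range: 5/2 to 5

5/2 to 5


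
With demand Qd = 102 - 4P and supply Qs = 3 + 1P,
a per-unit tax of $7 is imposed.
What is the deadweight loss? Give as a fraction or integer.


Pre-tax equilibrium quantity: Q* = 114/5
Post-tax equilibrium quantity: Q_tax = 86/5
Reduction in quantity: Q* - Q_tax = 28/5
DWL = (1/2) * tax * (Q* - Q_tax)
DWL = (1/2) * 7 * 28/5 = 98/5

98/5


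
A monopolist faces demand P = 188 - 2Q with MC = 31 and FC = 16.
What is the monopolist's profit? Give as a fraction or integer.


MR = MC: 188 - 4Q = 31
Q* = 157/4
P* = 188 - 2*157/4 = 219/2
Profit = (P* - MC)*Q* - FC
= (219/2 - 31)*157/4 - 16
= 157/2*157/4 - 16
= 24649/8 - 16 = 24521/8

24521/8


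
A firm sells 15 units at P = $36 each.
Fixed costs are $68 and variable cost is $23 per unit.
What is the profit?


Total Revenue = P * Q = 36 * 15 = $540
Total Cost = FC + VC*Q = 68 + 23*15 = $413
Profit = TR - TC = 540 - 413 = $127

$127


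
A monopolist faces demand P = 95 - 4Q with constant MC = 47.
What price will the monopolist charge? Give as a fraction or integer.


MR = 95 - 8Q
Set MR = MC: 95 - 8Q = 47
Q* = 6
Substitute into demand:
P* = 95 - 4*6 = 71

71


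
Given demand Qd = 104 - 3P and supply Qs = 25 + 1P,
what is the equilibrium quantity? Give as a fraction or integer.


First find equilibrium price:
104 - 3P = 25 + 1P
P* = 79/4 = 79/4
Then substitute into demand:
Q* = 104 - 3 * 79/4 = 179/4

179/4


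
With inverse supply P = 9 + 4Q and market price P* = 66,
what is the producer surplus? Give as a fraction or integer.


Minimum supply price (at Q=0): P_min = 9
Quantity supplied at P* = 66:
Q* = (66 - 9)/4 = 57/4
PS = (1/2) * Q* * (P* - P_min)
PS = (1/2) * 57/4 * (66 - 9)
PS = (1/2) * 57/4 * 57 = 3249/8

3249/8


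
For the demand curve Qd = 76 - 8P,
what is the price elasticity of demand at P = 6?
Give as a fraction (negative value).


dQ/dP = -8
At P = 6: Q = 76 - 8*6 = 28
E = (dQ/dP)(P/Q) = (-8)(6/28) = -12/7

-12/7


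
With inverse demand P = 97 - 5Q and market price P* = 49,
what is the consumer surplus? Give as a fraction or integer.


Maximum willingness to pay (at Q=0): P_max = 97
Quantity demanded at P* = 49:
Q* = (97 - 49)/5 = 48/5
CS = (1/2) * Q* * (P_max - P*)
CS = (1/2) * 48/5 * (97 - 49)
CS = (1/2) * 48/5 * 48 = 1152/5

1152/5


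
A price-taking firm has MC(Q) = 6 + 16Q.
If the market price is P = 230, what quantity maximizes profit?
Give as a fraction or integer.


In perfect competition, profit is maximized where P = MC.
230 = 6 + 16Q
224 = 16Q
Q* = 224/16 = 14

14


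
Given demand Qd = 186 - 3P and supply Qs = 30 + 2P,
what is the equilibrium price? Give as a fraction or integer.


At equilibrium, Qd = Qs.
186 - 3P = 30 + 2P
186 - 30 = 3P + 2P
156 = 5P
P* = 156/5 = 156/5

156/5


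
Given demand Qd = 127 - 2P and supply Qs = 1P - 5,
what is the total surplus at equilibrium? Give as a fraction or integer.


Find equilibrium: 127 - 2P = 1P - 5
127 + 5 = 3P
P* = 132/3 = 44
Q* = 1*44 - 5 = 39
Inverse demand: P = 127/2 - Q/2, so P_max = 127/2
Inverse supply: P = 5 + Q/1, so P_min = 5
CS = (1/2) * 39 * (127/2 - 44) = 1521/4
PS = (1/2) * 39 * (44 - 5) = 1521/2
TS = CS + PS = 1521/4 + 1521/2 = 4563/4

4563/4


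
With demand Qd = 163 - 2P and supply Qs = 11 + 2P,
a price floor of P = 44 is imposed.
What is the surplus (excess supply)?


At P = 44:
Qd = 163 - 2*44 = 75
Qs = 11 + 2*44 = 99
Surplus = Qs - Qd = 99 - 75 = 24

24


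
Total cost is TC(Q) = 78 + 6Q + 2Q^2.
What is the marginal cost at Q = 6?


MC = dTC/dQ = 6 + 2*2*Q
At Q = 6:
MC = 6 + 4*6
MC = 6 + 24 = 30

30


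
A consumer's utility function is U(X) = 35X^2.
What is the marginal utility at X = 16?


MU = dU/dX = 35*2*X^(2-1)
MU = 70*X^1
At X = 16:
MU = 70 * 16^1
MU = 70 * 16 = 1120

1120


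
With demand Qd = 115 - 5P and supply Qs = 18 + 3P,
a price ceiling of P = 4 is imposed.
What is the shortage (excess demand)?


At P = 4:
Qd = 115 - 5*4 = 95
Qs = 18 + 3*4 = 30
Shortage = Qd - Qs = 95 - 30 = 65

65


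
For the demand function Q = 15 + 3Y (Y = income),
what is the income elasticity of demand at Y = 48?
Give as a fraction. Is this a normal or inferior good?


dQ/dY = 3
At Y = 48: Q = 15 + 3*48 = 159
Ey = (dQ/dY)(Y/Q) = 3 * 48 / 159 = 48/53
Since Ey > 0, this is a normal good.

48/53 (normal good)


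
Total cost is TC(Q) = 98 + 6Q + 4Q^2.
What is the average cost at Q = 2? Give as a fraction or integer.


TC(2) = 98 + 6*2 + 4*2^2
TC(2) = 98 + 12 + 16 = 126
AC = TC/Q = 126/2 = 63

63


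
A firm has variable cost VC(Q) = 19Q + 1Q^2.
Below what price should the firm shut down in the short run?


AVC(Q) = VC(Q)/Q = 19 + 1Q
AVC is increasing in Q, so minimum AVC is at Q -> 0+.
Min AVC = 19
The firm should shut down if P < 19.

19


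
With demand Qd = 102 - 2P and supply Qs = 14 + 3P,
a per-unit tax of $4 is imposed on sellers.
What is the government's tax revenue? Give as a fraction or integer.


With tax on sellers, new supply: Qs' = 14 + 3(P - 4)
= 2 + 3P
New equilibrium quantity:
Q_new = 62
Tax revenue = tax * Q_new = 4 * 62 = 248

248


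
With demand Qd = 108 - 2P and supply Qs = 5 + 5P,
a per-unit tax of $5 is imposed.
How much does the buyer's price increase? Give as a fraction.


With a per-unit tax, the buyer's price increase depends on relative slopes.
Supply slope: d = 5, Demand slope: b = 2
Buyer's price increase = d * tax / (b + d)
= 5 * 5 / (2 + 5)
= 25 / 7 = 25/7

25/7


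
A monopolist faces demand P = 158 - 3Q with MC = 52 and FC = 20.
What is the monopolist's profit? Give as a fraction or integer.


MR = MC: 158 - 6Q = 52
Q* = 53/3
P* = 158 - 3*53/3 = 105
Profit = (P* - MC)*Q* - FC
= (105 - 52)*53/3 - 20
= 53*53/3 - 20
= 2809/3 - 20 = 2749/3

2749/3


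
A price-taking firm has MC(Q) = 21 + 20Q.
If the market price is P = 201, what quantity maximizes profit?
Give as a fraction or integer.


In perfect competition, profit is maximized where P = MC.
201 = 21 + 20Q
180 = 20Q
Q* = 180/20 = 9

9


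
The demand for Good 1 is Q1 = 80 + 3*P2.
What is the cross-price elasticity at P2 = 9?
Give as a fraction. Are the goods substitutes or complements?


dQ1/dP2 = 3
At P2 = 9: Q1 = 80 + 3*9 = 107
Exy = (dQ1/dP2)(P2/Q1) = 3 * 9 / 107 = 27/107
Since Exy > 0, the goods are substitutes.

27/107 (substitutes)


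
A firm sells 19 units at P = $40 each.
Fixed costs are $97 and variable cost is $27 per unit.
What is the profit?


Total Revenue = P * Q = 40 * 19 = $760
Total Cost = FC + VC*Q = 97 + 27*19 = $610
Profit = TR - TC = 760 - 610 = $150

$150


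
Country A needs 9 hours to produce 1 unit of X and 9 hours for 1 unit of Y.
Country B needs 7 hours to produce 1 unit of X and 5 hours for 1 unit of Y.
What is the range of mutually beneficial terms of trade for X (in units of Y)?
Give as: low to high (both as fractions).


Opportunity cost of X for Country A = hours_X / hours_Y = 9/9 = 1 units of Y
Opportunity cost of X for Country B = hours_X / hours_Y = 7/5 = 7/5 units of Y
Terms of trade must be between the two opportunity costs.
Range: 1 to 7/5

1 to 7/5


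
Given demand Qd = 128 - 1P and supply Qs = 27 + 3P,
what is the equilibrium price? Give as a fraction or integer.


At equilibrium, Qd = Qs.
128 - 1P = 27 + 3P
128 - 27 = 1P + 3P
101 = 4P
P* = 101/4 = 101/4

101/4


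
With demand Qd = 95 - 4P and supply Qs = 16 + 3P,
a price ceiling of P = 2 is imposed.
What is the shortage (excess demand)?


At P = 2:
Qd = 95 - 4*2 = 87
Qs = 16 + 3*2 = 22
Shortage = Qd - Qs = 87 - 22 = 65

65


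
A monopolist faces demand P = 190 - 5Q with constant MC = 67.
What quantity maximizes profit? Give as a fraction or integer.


TR = P*Q = (190 - 5Q)Q = 190Q - 5Q^2
MR = dTR/dQ = 190 - 10Q
Set MR = MC:
190 - 10Q = 67
123 = 10Q
Q* = 123/10 = 123/10

123/10


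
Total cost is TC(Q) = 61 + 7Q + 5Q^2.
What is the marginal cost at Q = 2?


MC = dTC/dQ = 7 + 2*5*Q
At Q = 2:
MC = 7 + 10*2
MC = 7 + 20 = 27

27


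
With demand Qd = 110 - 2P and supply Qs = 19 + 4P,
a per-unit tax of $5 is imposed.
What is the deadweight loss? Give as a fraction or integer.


Pre-tax equilibrium quantity: Q* = 239/3
Post-tax equilibrium quantity: Q_tax = 73
Reduction in quantity: Q* - Q_tax = 20/3
DWL = (1/2) * tax * (Q* - Q_tax)
DWL = (1/2) * 5 * 20/3 = 50/3

50/3


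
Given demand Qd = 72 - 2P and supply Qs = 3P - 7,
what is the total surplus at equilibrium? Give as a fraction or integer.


Find equilibrium: 72 - 2P = 3P - 7
72 + 7 = 5P
P* = 79/5 = 79/5
Q* = 3*79/5 - 7 = 202/5
Inverse demand: P = 36 - Q/2, so P_max = 36
Inverse supply: P = 7/3 + Q/3, so P_min = 7/3
CS = (1/2) * 202/5 * (36 - 79/5) = 10201/25
PS = (1/2) * 202/5 * (79/5 - 7/3) = 20402/75
TS = CS + PS = 10201/25 + 20402/75 = 10201/15

10201/15


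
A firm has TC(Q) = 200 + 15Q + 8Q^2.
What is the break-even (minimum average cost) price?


AC(Q) = 200/Q + 15 + 8Q
To minimize: dAC/dQ = -200/Q^2 + 8 = 0
Q^2 = 200/8 = 25
Q* = 5
Min AC = 200/5 + 15 + 8*5
Min AC = 40 + 15 + 40 = 95

95


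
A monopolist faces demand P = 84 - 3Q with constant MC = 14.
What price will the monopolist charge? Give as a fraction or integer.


MR = 84 - 6Q
Set MR = MC: 84 - 6Q = 14
Q* = 35/3
Substitute into demand:
P* = 84 - 3*35/3 = 49

49


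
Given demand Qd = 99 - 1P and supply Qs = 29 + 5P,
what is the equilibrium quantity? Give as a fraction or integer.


First find equilibrium price:
99 - 1P = 29 + 5P
P* = 70/6 = 35/3
Then substitute into demand:
Q* = 99 - 1 * 35/3 = 262/3

262/3


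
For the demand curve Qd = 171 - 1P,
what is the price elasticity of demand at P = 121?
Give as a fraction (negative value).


dQ/dP = -1
At P = 121: Q = 171 - 1*121 = 50
E = (dQ/dP)(P/Q) = (-1)(121/50) = -121/50

-121/50


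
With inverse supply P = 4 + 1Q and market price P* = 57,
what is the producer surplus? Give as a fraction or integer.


Minimum supply price (at Q=0): P_min = 4
Quantity supplied at P* = 57:
Q* = (57 - 4)/1 = 53
PS = (1/2) * Q* * (P* - P_min)
PS = (1/2) * 53 * (57 - 4)
PS = (1/2) * 53 * 53 = 2809/2

2809/2


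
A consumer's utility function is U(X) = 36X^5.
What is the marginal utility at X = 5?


MU = dU/dX = 36*5*X^(5-1)
MU = 180*X^4
At X = 5:
MU = 180 * 5^4
MU = 180 * 625 = 112500

112500


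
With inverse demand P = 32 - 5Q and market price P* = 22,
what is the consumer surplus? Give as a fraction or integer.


Maximum willingness to pay (at Q=0): P_max = 32
Quantity demanded at P* = 22:
Q* = (32 - 22)/5 = 2
CS = (1/2) * Q* * (P_max - P*)
CS = (1/2) * 2 * (32 - 22)
CS = (1/2) * 2 * 10 = 10

10


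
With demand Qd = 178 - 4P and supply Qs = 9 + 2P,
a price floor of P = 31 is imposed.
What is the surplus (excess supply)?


At P = 31:
Qd = 178 - 4*31 = 54
Qs = 9 + 2*31 = 71
Surplus = Qs - Qd = 71 - 54 = 17

17


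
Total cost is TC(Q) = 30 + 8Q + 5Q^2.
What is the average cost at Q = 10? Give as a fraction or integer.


TC(10) = 30 + 8*10 + 5*10^2
TC(10) = 30 + 80 + 500 = 610
AC = TC/Q = 610/10 = 61

61


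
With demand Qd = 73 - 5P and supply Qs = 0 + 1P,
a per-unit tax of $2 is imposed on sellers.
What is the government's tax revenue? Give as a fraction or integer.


With tax on sellers, new supply: Qs' = 0 + 1(P - 2)
= 1P - 2
New equilibrium quantity:
Q_new = 21/2
Tax revenue = tax * Q_new = 2 * 21/2 = 21

21


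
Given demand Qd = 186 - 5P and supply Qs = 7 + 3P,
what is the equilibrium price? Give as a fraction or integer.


At equilibrium, Qd = Qs.
186 - 5P = 7 + 3P
186 - 7 = 5P + 3P
179 = 8P
P* = 179/8 = 179/8

179/8


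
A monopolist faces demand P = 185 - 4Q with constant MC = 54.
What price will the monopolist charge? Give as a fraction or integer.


MR = 185 - 8Q
Set MR = MC: 185 - 8Q = 54
Q* = 131/8
Substitute into demand:
P* = 185 - 4*131/8 = 239/2

239/2


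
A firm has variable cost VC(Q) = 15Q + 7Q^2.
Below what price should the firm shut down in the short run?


AVC(Q) = VC(Q)/Q = 15 + 7Q
AVC is increasing in Q, so minimum AVC is at Q -> 0+.
Min AVC = 15
The firm should shut down if P < 15.

15


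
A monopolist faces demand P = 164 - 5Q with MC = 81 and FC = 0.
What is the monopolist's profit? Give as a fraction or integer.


MR = MC: 164 - 10Q = 81
Q* = 83/10
P* = 164 - 5*83/10 = 245/2
Profit = (P* - MC)*Q* - FC
= (245/2 - 81)*83/10 - 0
= 83/2*83/10 - 0
= 6889/20 - 0 = 6889/20

6889/20


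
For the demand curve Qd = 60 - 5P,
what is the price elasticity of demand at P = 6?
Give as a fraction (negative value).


dQ/dP = -5
At P = 6: Q = 60 - 5*6 = 30
E = (dQ/dP)(P/Q) = (-5)(6/30) = -1

-1


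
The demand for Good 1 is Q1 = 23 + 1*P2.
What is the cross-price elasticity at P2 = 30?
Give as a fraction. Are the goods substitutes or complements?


dQ1/dP2 = 1
At P2 = 30: Q1 = 23 + 1*30 = 53
Exy = (dQ1/dP2)(P2/Q1) = 1 * 30 / 53 = 30/53
Since Exy > 0, the goods are substitutes.

30/53 (substitutes)


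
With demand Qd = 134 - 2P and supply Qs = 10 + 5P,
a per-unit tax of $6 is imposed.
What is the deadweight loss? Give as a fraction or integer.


Pre-tax equilibrium quantity: Q* = 690/7
Post-tax equilibrium quantity: Q_tax = 90
Reduction in quantity: Q* - Q_tax = 60/7
DWL = (1/2) * tax * (Q* - Q_tax)
DWL = (1/2) * 6 * 60/7 = 180/7

180/7


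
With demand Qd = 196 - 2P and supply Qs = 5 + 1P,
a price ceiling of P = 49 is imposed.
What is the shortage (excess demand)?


At P = 49:
Qd = 196 - 2*49 = 98
Qs = 5 + 1*49 = 54
Shortage = Qd - Qs = 98 - 54 = 44

44


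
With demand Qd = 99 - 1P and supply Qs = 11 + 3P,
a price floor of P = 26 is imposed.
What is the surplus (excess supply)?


At P = 26:
Qd = 99 - 1*26 = 73
Qs = 11 + 3*26 = 89
Surplus = Qs - Qd = 89 - 73 = 16

16


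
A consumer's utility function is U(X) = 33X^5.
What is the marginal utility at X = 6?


MU = dU/dX = 33*5*X^(5-1)
MU = 165*X^4
At X = 6:
MU = 165 * 6^4
MU = 165 * 1296 = 213840

213840


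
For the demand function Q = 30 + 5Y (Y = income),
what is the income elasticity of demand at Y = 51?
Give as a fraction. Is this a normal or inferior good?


dQ/dY = 5
At Y = 51: Q = 30 + 5*51 = 285
Ey = (dQ/dY)(Y/Q) = 5 * 51 / 285 = 17/19
Since Ey > 0, this is a normal good.

17/19 (normal good)


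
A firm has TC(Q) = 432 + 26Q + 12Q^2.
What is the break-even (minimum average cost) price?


AC(Q) = 432/Q + 26 + 12Q
To minimize: dAC/dQ = -432/Q^2 + 12 = 0
Q^2 = 432/12 = 36
Q* = 6
Min AC = 432/6 + 26 + 12*6
Min AC = 72 + 26 + 72 = 170

170


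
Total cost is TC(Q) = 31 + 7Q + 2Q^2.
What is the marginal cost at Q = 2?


MC = dTC/dQ = 7 + 2*2*Q
At Q = 2:
MC = 7 + 4*2
MC = 7 + 8 = 15

15


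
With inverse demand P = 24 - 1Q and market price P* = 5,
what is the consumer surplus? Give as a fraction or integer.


Maximum willingness to pay (at Q=0): P_max = 24
Quantity demanded at P* = 5:
Q* = (24 - 5)/1 = 19
CS = (1/2) * Q* * (P_max - P*)
CS = (1/2) * 19 * (24 - 5)
CS = (1/2) * 19 * 19 = 361/2

361/2


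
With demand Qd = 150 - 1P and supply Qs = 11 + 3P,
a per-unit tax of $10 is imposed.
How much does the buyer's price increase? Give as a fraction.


With a per-unit tax, the buyer's price increase depends on relative slopes.
Supply slope: d = 3, Demand slope: b = 1
Buyer's price increase = d * tax / (b + d)
= 3 * 10 / (1 + 3)
= 30 / 4 = 15/2

15/2


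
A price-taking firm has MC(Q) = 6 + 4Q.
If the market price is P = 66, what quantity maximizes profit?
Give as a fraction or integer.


In perfect competition, profit is maximized where P = MC.
66 = 6 + 4Q
60 = 4Q
Q* = 60/4 = 15

15


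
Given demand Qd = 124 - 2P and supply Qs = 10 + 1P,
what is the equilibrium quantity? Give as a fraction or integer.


First find equilibrium price:
124 - 2P = 10 + 1P
P* = 114/3 = 38
Then substitute into demand:
Q* = 124 - 2 * 38 = 48

48


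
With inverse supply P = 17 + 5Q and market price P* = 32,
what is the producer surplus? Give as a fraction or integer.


Minimum supply price (at Q=0): P_min = 17
Quantity supplied at P* = 32:
Q* = (32 - 17)/5 = 3
PS = (1/2) * Q* * (P* - P_min)
PS = (1/2) * 3 * (32 - 17)
PS = (1/2) * 3 * 15 = 45/2

45/2


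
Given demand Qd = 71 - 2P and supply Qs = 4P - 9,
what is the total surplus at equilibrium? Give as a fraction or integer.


Find equilibrium: 71 - 2P = 4P - 9
71 + 9 = 6P
P* = 80/6 = 40/3
Q* = 4*40/3 - 9 = 133/3
Inverse demand: P = 71/2 - Q/2, so P_max = 71/2
Inverse supply: P = 9/4 + Q/4, so P_min = 9/4
CS = (1/2) * 133/3 * (71/2 - 40/3) = 17689/36
PS = (1/2) * 133/3 * (40/3 - 9/4) = 17689/72
TS = CS + PS = 17689/36 + 17689/72 = 17689/24

17689/24


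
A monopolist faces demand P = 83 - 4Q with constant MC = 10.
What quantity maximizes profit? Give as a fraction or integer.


TR = P*Q = (83 - 4Q)Q = 83Q - 4Q^2
MR = dTR/dQ = 83 - 8Q
Set MR = MC:
83 - 8Q = 10
73 = 8Q
Q* = 73/8 = 73/8

73/8


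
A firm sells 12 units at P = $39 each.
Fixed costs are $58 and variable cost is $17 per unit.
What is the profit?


Total Revenue = P * Q = 39 * 12 = $468
Total Cost = FC + VC*Q = 58 + 17*12 = $262
Profit = TR - TC = 468 - 262 = $206

$206


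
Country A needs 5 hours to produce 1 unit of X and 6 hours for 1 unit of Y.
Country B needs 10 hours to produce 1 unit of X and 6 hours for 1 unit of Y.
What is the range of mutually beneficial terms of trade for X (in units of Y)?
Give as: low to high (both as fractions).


Opportunity cost of X for Country A = hours_X / hours_Y = 5/6 = 5/6 units of Y
Opportunity cost of X for Country B = hours_X / hours_Y = 10/6 = 5/3 units of Y
Terms of trade must be between the two opportunity costs.
Range: 5/6 to 5/3

5/6 to 5/3


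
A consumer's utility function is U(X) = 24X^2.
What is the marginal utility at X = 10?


MU = dU/dX = 24*2*X^(2-1)
MU = 48*X^1
At X = 10:
MU = 48 * 10^1
MU = 48 * 10 = 480

480


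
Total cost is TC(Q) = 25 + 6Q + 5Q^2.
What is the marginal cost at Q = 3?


MC = dTC/dQ = 6 + 2*5*Q
At Q = 3:
MC = 6 + 10*3
MC = 6 + 30 = 36

36


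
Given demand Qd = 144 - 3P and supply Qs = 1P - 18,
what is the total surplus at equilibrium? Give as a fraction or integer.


Find equilibrium: 144 - 3P = 1P - 18
144 + 18 = 4P
P* = 162/4 = 81/2
Q* = 1*81/2 - 18 = 45/2
Inverse demand: P = 48 - Q/3, so P_max = 48
Inverse supply: P = 18 + Q/1, so P_min = 18
CS = (1/2) * 45/2 * (48 - 81/2) = 675/8
PS = (1/2) * 45/2 * (81/2 - 18) = 2025/8
TS = CS + PS = 675/8 + 2025/8 = 675/2

675/2


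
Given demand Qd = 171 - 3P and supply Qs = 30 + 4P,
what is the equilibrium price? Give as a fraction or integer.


At equilibrium, Qd = Qs.
171 - 3P = 30 + 4P
171 - 30 = 3P + 4P
141 = 7P
P* = 141/7 = 141/7

141/7


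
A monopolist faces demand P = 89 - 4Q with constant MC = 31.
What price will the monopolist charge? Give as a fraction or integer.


MR = 89 - 8Q
Set MR = MC: 89 - 8Q = 31
Q* = 29/4
Substitute into demand:
P* = 89 - 4*29/4 = 60

60


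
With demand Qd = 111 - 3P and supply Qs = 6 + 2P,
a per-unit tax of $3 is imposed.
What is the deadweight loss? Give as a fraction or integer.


Pre-tax equilibrium quantity: Q* = 48
Post-tax equilibrium quantity: Q_tax = 222/5
Reduction in quantity: Q* - Q_tax = 18/5
DWL = (1/2) * tax * (Q* - Q_tax)
DWL = (1/2) * 3 * 18/5 = 27/5

27/5


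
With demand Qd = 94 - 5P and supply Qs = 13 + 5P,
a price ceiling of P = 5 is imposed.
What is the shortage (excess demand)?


At P = 5:
Qd = 94 - 5*5 = 69
Qs = 13 + 5*5 = 38
Shortage = Qd - Qs = 69 - 38 = 31

31


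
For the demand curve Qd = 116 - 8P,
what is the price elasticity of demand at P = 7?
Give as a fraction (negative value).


dQ/dP = -8
At P = 7: Q = 116 - 8*7 = 60
E = (dQ/dP)(P/Q) = (-8)(7/60) = -14/15

-14/15


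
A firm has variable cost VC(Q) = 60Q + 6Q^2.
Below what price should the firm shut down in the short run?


AVC(Q) = VC(Q)/Q = 60 + 6Q
AVC is increasing in Q, so minimum AVC is at Q -> 0+.
Min AVC = 60
The firm should shut down if P < 60.

60


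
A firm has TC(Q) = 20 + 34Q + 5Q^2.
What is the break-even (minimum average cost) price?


AC(Q) = 20/Q + 34 + 5Q
To minimize: dAC/dQ = -20/Q^2 + 5 = 0
Q^2 = 20/5 = 4
Q* = 2
Min AC = 20/2 + 34 + 5*2
Min AC = 10 + 34 + 10 = 54

54


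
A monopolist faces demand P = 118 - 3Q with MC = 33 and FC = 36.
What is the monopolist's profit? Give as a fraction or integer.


MR = MC: 118 - 6Q = 33
Q* = 85/6
P* = 118 - 3*85/6 = 151/2
Profit = (P* - MC)*Q* - FC
= (151/2 - 33)*85/6 - 36
= 85/2*85/6 - 36
= 7225/12 - 36 = 6793/12

6793/12


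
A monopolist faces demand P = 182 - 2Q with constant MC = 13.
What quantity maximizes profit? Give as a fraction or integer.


TR = P*Q = (182 - 2Q)Q = 182Q - 2Q^2
MR = dTR/dQ = 182 - 4Q
Set MR = MC:
182 - 4Q = 13
169 = 4Q
Q* = 169/4 = 169/4

169/4


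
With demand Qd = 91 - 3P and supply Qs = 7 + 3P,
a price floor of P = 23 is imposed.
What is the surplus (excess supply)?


At P = 23:
Qd = 91 - 3*23 = 22
Qs = 7 + 3*23 = 76
Surplus = Qs - Qd = 76 - 22 = 54

54


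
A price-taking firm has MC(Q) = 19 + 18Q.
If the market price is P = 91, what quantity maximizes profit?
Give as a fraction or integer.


In perfect competition, profit is maximized where P = MC.
91 = 19 + 18Q
72 = 18Q
Q* = 72/18 = 4

4


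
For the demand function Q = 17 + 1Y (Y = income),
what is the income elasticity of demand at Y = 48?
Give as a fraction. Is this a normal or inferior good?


dQ/dY = 1
At Y = 48: Q = 17 + 1*48 = 65
Ey = (dQ/dY)(Y/Q) = 1 * 48 / 65 = 48/65
Since Ey > 0, this is a normal good.

48/65 (normal good)


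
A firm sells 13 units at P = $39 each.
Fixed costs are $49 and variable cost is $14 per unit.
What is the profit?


Total Revenue = P * Q = 39 * 13 = $507
Total Cost = FC + VC*Q = 49 + 14*13 = $231
Profit = TR - TC = 507 - 231 = $276

$276


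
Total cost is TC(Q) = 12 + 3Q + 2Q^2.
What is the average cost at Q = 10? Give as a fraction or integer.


TC(10) = 12 + 3*10 + 2*10^2
TC(10) = 12 + 30 + 200 = 242
AC = TC/Q = 242/10 = 121/5

121/5
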